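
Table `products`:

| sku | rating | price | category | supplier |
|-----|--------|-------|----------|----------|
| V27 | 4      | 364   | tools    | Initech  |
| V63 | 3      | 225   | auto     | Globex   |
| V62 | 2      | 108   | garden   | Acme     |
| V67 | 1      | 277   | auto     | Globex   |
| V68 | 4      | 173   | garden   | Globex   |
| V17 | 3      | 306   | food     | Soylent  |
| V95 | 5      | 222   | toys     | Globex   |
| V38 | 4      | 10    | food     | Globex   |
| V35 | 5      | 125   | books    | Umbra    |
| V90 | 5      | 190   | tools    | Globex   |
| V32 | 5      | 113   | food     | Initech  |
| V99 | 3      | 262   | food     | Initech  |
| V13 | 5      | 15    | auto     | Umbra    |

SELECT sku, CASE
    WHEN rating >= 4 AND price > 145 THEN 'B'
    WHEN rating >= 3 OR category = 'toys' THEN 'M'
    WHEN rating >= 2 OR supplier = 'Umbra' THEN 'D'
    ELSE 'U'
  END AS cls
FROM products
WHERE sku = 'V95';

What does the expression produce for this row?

sku = V95: rating=5, price=222, category=toys, supplier=Globex.
rating >= 4 AND price > 145 → true → B

B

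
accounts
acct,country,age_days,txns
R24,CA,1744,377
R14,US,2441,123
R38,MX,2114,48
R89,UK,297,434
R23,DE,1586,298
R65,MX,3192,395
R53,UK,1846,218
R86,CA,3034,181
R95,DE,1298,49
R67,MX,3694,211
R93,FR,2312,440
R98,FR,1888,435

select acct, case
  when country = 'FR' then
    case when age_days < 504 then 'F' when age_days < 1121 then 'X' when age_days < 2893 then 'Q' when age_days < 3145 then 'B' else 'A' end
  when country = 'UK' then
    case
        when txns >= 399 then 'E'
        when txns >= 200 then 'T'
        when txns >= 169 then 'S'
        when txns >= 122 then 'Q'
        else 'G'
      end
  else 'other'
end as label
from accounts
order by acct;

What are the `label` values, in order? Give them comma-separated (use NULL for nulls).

acct=R14: country='US' → outer ELSE → other
acct=R23: country='DE' → outer ELSE → other
acct=R24: country='CA' → outer ELSE → other
acct=R38: country='MX' → outer ELSE → other
acct=R53: country='UK' → inner[txns >= 200] → T
acct=R65: country='MX' → outer ELSE → other
acct=R67: country='MX' → outer ELSE → other
acct=R86: country='CA' → outer ELSE → other
acct=R89: country='UK' → inner[txns >= 399] → E
acct=R93: country='FR' → inner[age_days < 2893] → Q
acct=R95: country='DE' → outer ELSE → other
acct=R98: country='FR' → inner[age_days < 2893] → Q

other, other, other, other, T, other, other, other, E, Q, other, Q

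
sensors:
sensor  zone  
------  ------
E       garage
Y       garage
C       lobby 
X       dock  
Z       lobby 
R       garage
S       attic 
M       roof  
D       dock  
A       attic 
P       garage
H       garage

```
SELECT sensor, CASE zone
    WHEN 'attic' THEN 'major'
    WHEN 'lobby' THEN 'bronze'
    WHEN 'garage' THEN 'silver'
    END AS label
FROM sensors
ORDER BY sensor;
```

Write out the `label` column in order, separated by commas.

sensor=A: zone='attic' → major
sensor=C: zone='lobby' → bronze
sensor=D: (no match → NULL) → NULL
sensor=E: zone='garage' → silver
sensor=H: zone='garage' → silver
sensor=M: (no match → NULL) → NULL
sensor=P: zone='garage' → silver
sensor=R: zone='garage' → silver
sensor=S: zone='attic' → major
sensor=X: (no match → NULL) → NULL
sensor=Y: zone='garage' → silver
sensor=Z: zone='lobby' → bronze

major, bronze, NULL, silver, silver, NULL, silver, silver, major, NULL, silver, bronze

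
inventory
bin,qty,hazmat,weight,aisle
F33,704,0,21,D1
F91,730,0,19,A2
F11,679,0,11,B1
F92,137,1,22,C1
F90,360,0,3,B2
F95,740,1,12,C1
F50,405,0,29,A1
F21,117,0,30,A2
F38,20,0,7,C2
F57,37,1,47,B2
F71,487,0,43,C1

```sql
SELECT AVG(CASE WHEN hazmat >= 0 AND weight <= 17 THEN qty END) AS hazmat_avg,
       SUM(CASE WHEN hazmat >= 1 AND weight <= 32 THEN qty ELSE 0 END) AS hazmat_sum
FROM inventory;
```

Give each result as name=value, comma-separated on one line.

[hazmat_avg: hazmat >= 0 AND weight <= 17]
bin=F33: ✗
bin=F91: ✗
bin=F11: ✓ → 679
bin=F92: ✗
bin=F90: ✓ → 360
bin=F95: ✓ → 740
bin=F50: ✗
bin=F21: ✗
bin=F38: ✓ → 20
bin=F57: ✗
bin=F71: ✗
hazmat_avg = (679 + 360 + 740 + 20) / 4 = 449.75
—
[hazmat_sum: hazmat >= 1 AND weight <= 32]
bin=F33: ✗
bin=F91: ✗
bin=F11: ✗
bin=F92: ✓ → 137
bin=F90: ✗
bin=F95: ✓ → 740
bin=F50: ✗
bin=F21: ✗
bin=F38: ✗
bin=F57: ✗
bin=F71: ✗
hazmat_sum = 137 + 740 = 877

hazmat_avg=449.75, hazmat_sum=877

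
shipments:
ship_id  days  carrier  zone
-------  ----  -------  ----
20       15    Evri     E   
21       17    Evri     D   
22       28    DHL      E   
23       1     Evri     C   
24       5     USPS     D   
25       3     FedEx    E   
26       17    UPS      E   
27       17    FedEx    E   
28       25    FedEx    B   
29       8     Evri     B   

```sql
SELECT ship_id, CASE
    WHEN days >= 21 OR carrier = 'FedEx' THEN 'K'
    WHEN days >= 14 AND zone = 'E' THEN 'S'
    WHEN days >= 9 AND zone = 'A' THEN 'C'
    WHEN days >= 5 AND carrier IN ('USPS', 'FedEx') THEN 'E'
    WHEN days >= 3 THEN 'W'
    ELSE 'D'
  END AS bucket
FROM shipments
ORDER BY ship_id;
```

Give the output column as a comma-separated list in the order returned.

S, W, K, D, E, K, S, K, K, W

ship_id=20: days >= 14 AND zone = 'E' → S
ship_id=21: days >= 3 → W
ship_id=22: days >= 21 OR carrier = 'FedEx' → K
ship_id=23: ELSE → D
ship_id=24: days >= 5 AND carrier IN ('USPS', 'FedEx') → E
ship_id=25: days >= 21 OR carrier = 'FedEx' → K
ship_id=26: days >= 14 AND zone = 'E' → S
ship_id=27: days >= 21 OR carrier = 'FedEx' → K
ship_id=28: days >= 21 OR carrier = 'FedEx' → K
ship_id=29: days >= 3 → W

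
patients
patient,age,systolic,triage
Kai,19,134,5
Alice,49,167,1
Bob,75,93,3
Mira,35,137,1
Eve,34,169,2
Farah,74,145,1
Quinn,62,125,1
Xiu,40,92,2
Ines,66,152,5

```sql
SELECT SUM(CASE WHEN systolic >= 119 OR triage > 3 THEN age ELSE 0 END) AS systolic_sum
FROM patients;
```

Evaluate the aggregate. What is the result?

339

patient=Kai: ✓ → 19
patient=Alice: ✓ → 49
patient=Bob: ✗
patient=Mira: ✓ → 35
patient=Eve: ✓ → 34
patient=Farah: ✓ → 74
patient=Quinn: ✓ → 62
patient=Xiu: ✗
patient=Ines: ✓ → 66
systolic_sum = 19 + 49 + 35 + 34 + 74 + 62 + 66 = 339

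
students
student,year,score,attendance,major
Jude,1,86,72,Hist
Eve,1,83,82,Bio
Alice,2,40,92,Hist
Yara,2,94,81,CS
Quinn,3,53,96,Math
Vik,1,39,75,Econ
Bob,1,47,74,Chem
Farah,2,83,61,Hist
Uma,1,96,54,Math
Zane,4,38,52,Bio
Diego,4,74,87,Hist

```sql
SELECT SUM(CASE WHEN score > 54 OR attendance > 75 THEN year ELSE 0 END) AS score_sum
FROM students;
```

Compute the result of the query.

student=Jude: ✓ → 1
student=Eve: ✓ → 1
student=Alice: ✓ → 2
student=Yara: ✓ → 2
student=Quinn: ✓ → 3
student=Vik: ✗
student=Bob: ✗
student=Farah: ✓ → 2
student=Uma: ✓ → 1
student=Zane: ✗
student=Diego: ✓ → 4
score_sum = 1 + 1 + 2 + 2 + 3 + 2 + 1 + 4 = 16

16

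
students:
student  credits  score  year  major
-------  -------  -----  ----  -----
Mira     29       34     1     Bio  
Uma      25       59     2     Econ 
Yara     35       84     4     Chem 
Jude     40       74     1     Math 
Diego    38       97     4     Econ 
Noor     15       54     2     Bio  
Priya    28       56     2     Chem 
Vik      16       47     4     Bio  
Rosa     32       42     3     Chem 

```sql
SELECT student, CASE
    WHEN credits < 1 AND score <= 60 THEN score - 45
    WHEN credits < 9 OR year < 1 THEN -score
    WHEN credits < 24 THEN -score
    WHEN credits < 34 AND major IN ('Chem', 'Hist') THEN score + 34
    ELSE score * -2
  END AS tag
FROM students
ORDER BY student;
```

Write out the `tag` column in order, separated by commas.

-194, -148, -68, -54, 90, 76, -118, -47, -168

student=Diego: ELSE → -194
student=Jude: ELSE → -148
student=Mira: ELSE → -68
student=Noor: credits < 24 → -54
student=Priya: credits < 34 AND major IN ('Chem', 'Hist') → 90
student=Rosa: credits < 34 AND major IN ('Chem', 'Hist') → 76
student=Uma: ELSE → -118
student=Vik: credits < 24 → -47
student=Yara: ELSE → -168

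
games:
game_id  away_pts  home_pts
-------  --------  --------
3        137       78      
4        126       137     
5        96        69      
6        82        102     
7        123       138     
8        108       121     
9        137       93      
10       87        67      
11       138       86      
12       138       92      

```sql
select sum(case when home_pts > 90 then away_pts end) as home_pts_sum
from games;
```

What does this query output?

714

game_id=3: ✗
game_id=4: ✓ → 126
game_id=5: ✗
game_id=6: ✓ → 82
game_id=7: ✓ → 123
game_id=8: ✓ → 108
game_id=9: ✓ → 137
game_id=10: ✗
game_id=11: ✗
game_id=12: ✓ → 138
home_pts_sum = 126 + 82 + 123 + 108 + 137 + 138 = 714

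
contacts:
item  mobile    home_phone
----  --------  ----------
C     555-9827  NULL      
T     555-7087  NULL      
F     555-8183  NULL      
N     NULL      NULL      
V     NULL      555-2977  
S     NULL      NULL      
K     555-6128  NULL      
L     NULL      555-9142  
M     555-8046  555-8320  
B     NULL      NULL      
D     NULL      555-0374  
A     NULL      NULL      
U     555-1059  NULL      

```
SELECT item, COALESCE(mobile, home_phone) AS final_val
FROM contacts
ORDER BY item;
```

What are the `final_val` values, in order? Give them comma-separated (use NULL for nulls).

item=A: mobile=NULL, home_phone=NULL (all NULL) → NULL
item=B: mobile=NULL, home_phone=NULL (all NULL) → NULL
item=C: mobile=555-9827 → 555-9827
item=D: mobile=NULL, home_phone=555-0374 → 555-0374
item=F: mobile=555-8183 → 555-8183
item=K: mobile=555-6128 → 555-6128
item=L: mobile=NULL, home_phone=555-9142 → 555-9142
item=M: mobile=555-8046 → 555-8046
item=N: mobile=NULL, home_phone=NULL (all NULL) → NULL
item=S: mobile=NULL, home_phone=NULL (all NULL) → NULL
item=T: mobile=555-7087 → 555-7087
item=U: mobile=555-1059 → 555-1059
item=V: mobile=NULL, home_phone=555-2977 → 555-2977

NULL, NULL, 555-9827, 555-0374, 555-8183, 555-6128, 555-9142, 555-8046, NULL, NULL, 555-7087, 555-1059, 555-2977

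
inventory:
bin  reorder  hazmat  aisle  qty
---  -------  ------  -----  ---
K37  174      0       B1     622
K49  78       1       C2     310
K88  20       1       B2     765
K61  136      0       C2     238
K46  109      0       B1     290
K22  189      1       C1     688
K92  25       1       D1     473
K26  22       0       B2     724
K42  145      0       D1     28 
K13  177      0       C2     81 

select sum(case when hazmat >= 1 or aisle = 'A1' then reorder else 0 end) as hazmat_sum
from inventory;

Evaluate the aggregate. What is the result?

bin=K37: ✗
bin=K49: ✓ → 78
bin=K88: ✓ → 20
bin=K61: ✗
bin=K46: ✗
bin=K22: ✓ → 189
bin=K92: ✓ → 25
bin=K26: ✗
bin=K42: ✗
bin=K13: ✗
hazmat_sum = 78 + 20 + 189 + 25 = 312

312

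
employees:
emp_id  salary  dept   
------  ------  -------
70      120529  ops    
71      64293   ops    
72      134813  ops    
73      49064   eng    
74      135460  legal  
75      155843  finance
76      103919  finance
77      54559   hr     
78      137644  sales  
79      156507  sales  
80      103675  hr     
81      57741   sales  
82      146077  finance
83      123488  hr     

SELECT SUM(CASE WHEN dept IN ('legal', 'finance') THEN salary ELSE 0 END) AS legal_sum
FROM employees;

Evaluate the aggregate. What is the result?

541299

emp_id=70: ✗
emp_id=71: ✗
emp_id=72: ✗
emp_id=73: ✗
emp_id=74: ✓ → 135460
emp_id=75: ✓ → 155843
emp_id=76: ✓ → 103919
emp_id=77: ✗
emp_id=78: ✗
emp_id=79: ✗
emp_id=80: ✗
emp_id=81: ✗
emp_id=82: ✓ → 146077
emp_id=83: ✗
legal_sum = 135460 + 155843 + 103919 + 146077 = 541299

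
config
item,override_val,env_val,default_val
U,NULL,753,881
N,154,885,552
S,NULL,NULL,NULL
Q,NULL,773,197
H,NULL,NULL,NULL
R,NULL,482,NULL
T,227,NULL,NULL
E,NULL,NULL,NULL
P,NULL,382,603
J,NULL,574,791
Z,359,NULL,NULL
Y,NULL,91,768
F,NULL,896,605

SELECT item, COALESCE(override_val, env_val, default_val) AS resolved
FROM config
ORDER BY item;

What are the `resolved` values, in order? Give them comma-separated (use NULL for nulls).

NULL, 896, NULL, 574, 154, 382, 773, 482, NULL, 227, 753, 91, 359

item=E: override_val=NULL, env_val=NULL, default_val=NULL (all NULL) → NULL
item=F: override_val=NULL, env_val=896 → 896
item=H: override_val=NULL, env_val=NULL, default_val=NULL (all NULL) → NULL
item=J: override_val=NULL, env_val=574 → 574
item=N: override_val=154 → 154
item=P: override_val=NULL, env_val=382 → 382
item=Q: override_val=NULL, env_val=773 → 773
item=R: override_val=NULL, env_val=482 → 482
item=S: override_val=NULL, env_val=NULL, default_val=NULL (all NULL) → NULL
item=T: override_val=227 → 227
item=U: override_val=NULL, env_val=753 → 753
item=Y: override_val=NULL, env_val=91 → 91
item=Z: override_val=359 → 359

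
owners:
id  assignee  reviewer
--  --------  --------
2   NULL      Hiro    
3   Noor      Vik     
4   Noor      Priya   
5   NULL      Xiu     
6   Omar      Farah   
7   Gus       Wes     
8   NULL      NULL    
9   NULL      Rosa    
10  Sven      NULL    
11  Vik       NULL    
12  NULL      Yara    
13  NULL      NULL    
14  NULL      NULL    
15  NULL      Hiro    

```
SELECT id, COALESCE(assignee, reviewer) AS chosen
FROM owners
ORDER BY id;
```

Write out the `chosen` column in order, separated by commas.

Hiro, Noor, Noor, Xiu, Omar, Gus, NULL, Rosa, Sven, Vik, Yara, NULL, NULL, Hiro

id=2: assignee=NULL, reviewer=Hiro → Hiro
id=3: assignee=Noor → Noor
id=4: assignee=Noor → Noor
id=5: assignee=NULL, reviewer=Xiu → Xiu
id=6: assignee=Omar → Omar
id=7: assignee=Gus → Gus
id=8: assignee=NULL, reviewer=NULL (all NULL) → NULL
id=9: assignee=NULL, reviewer=Rosa → Rosa
id=10: assignee=Sven → Sven
id=11: assignee=Vik → Vik
id=12: assignee=NULL, reviewer=Yara → Yara
id=13: assignee=NULL, reviewer=NULL (all NULL) → NULL
id=14: assignee=NULL, reviewer=NULL (all NULL) → NULL
id=15: assignee=NULL, reviewer=Hiro → Hiro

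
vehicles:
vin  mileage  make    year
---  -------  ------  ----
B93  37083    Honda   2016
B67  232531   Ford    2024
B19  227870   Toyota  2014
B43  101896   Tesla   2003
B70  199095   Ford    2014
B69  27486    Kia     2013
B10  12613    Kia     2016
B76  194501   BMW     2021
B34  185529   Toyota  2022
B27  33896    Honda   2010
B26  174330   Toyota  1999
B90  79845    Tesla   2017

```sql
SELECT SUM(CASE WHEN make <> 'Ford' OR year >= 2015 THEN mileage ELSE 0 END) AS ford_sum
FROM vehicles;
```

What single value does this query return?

vin=B93: ✓ → 37083
vin=B67: ✓ → 232531
vin=B19: ✓ → 227870
vin=B43: ✓ → 101896
vin=B70: ✗
vin=B69: ✓ → 27486
vin=B10: ✓ → 12613
vin=B76: ✓ → 194501
vin=B34: ✓ → 185529
vin=B27: ✓ → 33896
vin=B26: ✓ → 174330
vin=B90: ✓ → 79845
ford_sum = 37083 + 232531 + 227870 + 101896 + 27486 + 12613 + 194501 + 185529 + 33896 + 174330 + 79845 = 1307580

1307580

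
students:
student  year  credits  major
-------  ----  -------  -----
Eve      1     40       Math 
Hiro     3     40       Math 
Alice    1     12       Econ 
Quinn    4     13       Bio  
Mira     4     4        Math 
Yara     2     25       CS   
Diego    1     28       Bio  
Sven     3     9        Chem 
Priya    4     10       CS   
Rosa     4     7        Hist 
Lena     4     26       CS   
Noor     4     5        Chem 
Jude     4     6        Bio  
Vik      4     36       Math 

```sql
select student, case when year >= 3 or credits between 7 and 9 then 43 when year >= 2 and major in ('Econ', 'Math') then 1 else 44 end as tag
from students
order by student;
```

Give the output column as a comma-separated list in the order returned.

44, 44, 44, 43, 43, 43, 43, 43, 43, 43, 43, 43, 43, 44

student=Alice: ELSE → 44
student=Diego: ELSE → 44
student=Eve: ELSE → 44
student=Hiro: year >= 3 or credits between 7 and 9 → 43
student=Jude: year >= 3 or credits between 7 and 9 → 43
student=Lena: year >= 3 or credits between 7 and 9 → 43
student=Mira: year >= 3 or credits between 7 and 9 → 43
student=Noor: year >= 3 or credits between 7 and 9 → 43
student=Priya: year >= 3 or credits between 7 and 9 → 43
student=Quinn: year >= 3 or credits between 7 and 9 → 43
student=Rosa: year >= 3 or credits between 7 and 9 → 43
student=Sven: year >= 3 or credits between 7 and 9 → 43
student=Vik: year >= 3 or credits between 7 and 9 → 43
student=Yara: ELSE → 44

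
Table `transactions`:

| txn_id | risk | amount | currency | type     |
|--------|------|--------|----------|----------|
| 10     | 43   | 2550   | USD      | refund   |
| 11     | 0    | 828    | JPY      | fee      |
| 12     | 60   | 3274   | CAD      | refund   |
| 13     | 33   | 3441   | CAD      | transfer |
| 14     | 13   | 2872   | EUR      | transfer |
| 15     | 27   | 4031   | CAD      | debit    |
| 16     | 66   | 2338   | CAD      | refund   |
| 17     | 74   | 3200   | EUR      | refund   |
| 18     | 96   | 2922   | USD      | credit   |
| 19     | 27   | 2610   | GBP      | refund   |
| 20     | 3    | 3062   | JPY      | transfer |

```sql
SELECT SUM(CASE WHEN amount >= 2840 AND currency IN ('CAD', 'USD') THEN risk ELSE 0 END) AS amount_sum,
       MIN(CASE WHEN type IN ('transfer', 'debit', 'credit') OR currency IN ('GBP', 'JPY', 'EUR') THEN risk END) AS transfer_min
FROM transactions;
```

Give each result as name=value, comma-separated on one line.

amount_sum=216, transfer_min=0

[amount_sum: amount >= 2840 AND currency IN ('CAD', 'USD')]
txn_id=10: ✗
txn_id=11: ✗
txn_id=12: ✓ → 60
txn_id=13: ✓ → 33
txn_id=14: ✗
txn_id=15: ✓ → 27
txn_id=16: ✗
txn_id=17: ✗
txn_id=18: ✓ → 96
txn_id=19: ✗
txn_id=20: ✗
amount_sum = 60 + 33 + 27 + 96 = 216
—
[transfer_min: type IN ('transfer', 'debit', 'credit') OR currency IN ('GBP', 'JPY', 'EUR')]
txn_id=10: ✗
txn_id=11: ✓ → 0
txn_id=12: ✗
txn_id=13: ✓ → 33
txn_id=14: ✓ → 13
txn_id=15: ✓ → 27
txn_id=16: ✗
txn_id=17: ✓ → 74
txn_id=18: ✓ → 96
txn_id=19: ✓ → 27
txn_id=20: ✓ → 3
transfer_min = MIN(0, 33, 13, 27, 74, 96, 27, 3) = 0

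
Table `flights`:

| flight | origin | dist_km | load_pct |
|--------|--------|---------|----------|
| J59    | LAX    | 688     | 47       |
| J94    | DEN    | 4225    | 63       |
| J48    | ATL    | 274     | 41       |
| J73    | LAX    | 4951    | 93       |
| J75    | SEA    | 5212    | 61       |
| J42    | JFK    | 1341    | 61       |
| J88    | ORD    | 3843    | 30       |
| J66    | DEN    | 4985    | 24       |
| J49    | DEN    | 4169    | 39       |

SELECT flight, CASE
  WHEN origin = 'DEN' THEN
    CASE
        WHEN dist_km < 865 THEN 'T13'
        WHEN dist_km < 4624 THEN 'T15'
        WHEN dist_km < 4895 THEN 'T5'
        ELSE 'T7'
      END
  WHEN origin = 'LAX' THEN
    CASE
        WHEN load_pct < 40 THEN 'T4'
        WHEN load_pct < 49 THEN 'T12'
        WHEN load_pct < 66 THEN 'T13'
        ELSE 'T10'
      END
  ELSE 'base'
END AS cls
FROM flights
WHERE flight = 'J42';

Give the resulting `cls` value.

flight = J42: origin=JFK, dist_km=1341, load_pct=61.
origin='JFK' → outer ELSE → base

base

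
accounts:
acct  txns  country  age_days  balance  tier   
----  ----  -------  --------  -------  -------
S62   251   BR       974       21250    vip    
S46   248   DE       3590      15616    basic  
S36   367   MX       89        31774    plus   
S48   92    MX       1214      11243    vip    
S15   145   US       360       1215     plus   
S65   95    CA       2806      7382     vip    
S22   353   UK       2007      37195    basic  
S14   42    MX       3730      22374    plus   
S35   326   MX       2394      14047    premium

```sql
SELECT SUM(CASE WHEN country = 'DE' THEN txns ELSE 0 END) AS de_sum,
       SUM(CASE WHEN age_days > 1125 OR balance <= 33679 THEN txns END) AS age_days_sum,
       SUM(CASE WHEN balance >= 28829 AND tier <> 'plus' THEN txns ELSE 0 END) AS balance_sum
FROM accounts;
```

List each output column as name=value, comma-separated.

[de_sum: country = 'DE']
acct=S62: ✗
acct=S46: ✓ → 248
acct=S36: ✗
acct=S48: ✗
acct=S15: ✗
acct=S65: ✗
acct=S22: ✗
acct=S14: ✗
acct=S35: ✗
de_sum = 248
—
[age_days_sum: age_days > 1125 OR balance <= 33679]
acct=S62: ✓ → 251
acct=S46: ✓ → 248
acct=S36: ✓ → 367
acct=S48: ✓ → 92
acct=S15: ✓ → 145
acct=S65: ✓ → 95
acct=S22: ✓ → 353
acct=S14: ✓ → 42
acct=S35: ✓ → 326
age_days_sum = 251 + 248 + 367 + 92 + 145 + 95 + 353 + 42 + 326 = 1919
—
[balance_sum: balance >= 28829 AND tier <> 'plus']
acct=S62: ✗
acct=S46: ✗
acct=S36: ✗
acct=S48: ✗
acct=S15: ✗
acct=S65: ✗
acct=S22: ✓ → 353
acct=S14: ✗
acct=S35: ✗
balance_sum = 353

de_sum=248, age_days_sum=1919, balance_sum=353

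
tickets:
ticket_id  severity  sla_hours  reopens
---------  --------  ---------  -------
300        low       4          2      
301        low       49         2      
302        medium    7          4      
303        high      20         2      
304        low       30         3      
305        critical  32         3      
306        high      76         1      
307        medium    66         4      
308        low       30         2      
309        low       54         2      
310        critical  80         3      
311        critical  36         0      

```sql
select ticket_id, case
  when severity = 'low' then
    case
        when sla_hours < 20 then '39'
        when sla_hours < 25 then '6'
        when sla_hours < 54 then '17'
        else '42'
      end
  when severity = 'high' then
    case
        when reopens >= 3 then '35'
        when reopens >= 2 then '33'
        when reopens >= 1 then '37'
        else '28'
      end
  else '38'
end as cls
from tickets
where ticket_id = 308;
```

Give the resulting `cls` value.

ticket_id = 308: severity=low, sla_hours=30, reopens=2.
severity='low' → inner[sla_hours < 54] → 17

17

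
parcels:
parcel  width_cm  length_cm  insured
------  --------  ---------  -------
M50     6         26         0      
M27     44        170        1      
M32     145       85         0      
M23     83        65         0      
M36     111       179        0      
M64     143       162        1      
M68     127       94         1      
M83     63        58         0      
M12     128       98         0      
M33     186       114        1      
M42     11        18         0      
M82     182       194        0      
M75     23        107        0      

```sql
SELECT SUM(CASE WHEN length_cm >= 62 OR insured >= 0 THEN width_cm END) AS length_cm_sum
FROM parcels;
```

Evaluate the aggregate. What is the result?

1252

parcel=M50: ✓ → 6
parcel=M27: ✓ → 44
parcel=M32: ✓ → 145
parcel=M23: ✓ → 83
parcel=M36: ✓ → 111
parcel=M64: ✓ → 143
parcel=M68: ✓ → 127
parcel=M83: ✓ → 63
parcel=M12: ✓ → 128
parcel=M33: ✓ → 186
parcel=M42: ✓ → 11
parcel=M82: ✓ → 182
parcel=M75: ✓ → 23
length_cm_sum = 6 + 44 + 145 + 83 + 111 + 143 + 127 + 63 + 128 + 186 + 11 + 182 + 23 = 1252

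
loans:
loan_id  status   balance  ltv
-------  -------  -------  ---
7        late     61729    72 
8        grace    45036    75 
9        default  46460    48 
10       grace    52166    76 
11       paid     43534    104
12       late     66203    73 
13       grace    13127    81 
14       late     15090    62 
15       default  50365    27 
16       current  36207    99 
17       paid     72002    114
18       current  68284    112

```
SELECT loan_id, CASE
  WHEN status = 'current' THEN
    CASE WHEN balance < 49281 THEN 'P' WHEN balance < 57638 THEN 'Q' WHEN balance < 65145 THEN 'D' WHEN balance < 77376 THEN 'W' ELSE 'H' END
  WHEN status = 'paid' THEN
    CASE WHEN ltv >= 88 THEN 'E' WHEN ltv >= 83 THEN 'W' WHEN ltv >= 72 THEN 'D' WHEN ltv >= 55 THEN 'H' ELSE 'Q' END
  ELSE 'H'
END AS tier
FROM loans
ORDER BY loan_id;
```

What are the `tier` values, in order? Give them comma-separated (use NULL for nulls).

loan_id=7: status='late' → outer ELSE → H
loan_id=8: status='grace' → outer ELSE → H
loan_id=9: status='default' → outer ELSE → H
loan_id=10: status='grace' → outer ELSE → H
loan_id=11: status='paid' → inner[ltv >= 88] → E
loan_id=12: status='late' → outer ELSE → H
loan_id=13: status='grace' → outer ELSE → H
loan_id=14: status='late' → outer ELSE → H
loan_id=15: status='default' → outer ELSE → H
loan_id=16: status='current' → inner[balance < 49281] → P
loan_id=17: status='paid' → inner[ltv >= 88] → E
loan_id=18: status='current' → inner[balance < 77376] → W

H, H, H, H, E, H, H, H, H, P, E, W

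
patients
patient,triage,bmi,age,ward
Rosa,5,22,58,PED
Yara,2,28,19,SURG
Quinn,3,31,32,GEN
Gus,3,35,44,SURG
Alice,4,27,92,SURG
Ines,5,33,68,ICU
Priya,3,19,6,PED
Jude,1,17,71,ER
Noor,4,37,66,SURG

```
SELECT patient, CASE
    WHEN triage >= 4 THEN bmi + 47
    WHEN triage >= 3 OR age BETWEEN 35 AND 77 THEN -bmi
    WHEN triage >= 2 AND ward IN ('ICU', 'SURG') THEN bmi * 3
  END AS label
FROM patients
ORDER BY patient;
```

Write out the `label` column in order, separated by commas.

74, -35, 80, -17, 84, -19, -31, 69, 84

patient=Alice: triage >= 4 → 74
patient=Gus: triage >= 3 OR age BETWEEN 35 AND 77 → -35
patient=Ines: triage >= 4 → 80
patient=Jude: triage >= 3 OR age BETWEEN 35 AND 77 → -17
patient=Noor: triage >= 4 → 84
patient=Priya: triage >= 3 OR age BETWEEN 35 AND 77 → -19
patient=Quinn: triage >= 3 OR age BETWEEN 35 AND 77 → -31
patient=Rosa: triage >= 4 → 69
patient=Yara: triage >= 2 AND ward IN ('ICU', 'SURG') → 84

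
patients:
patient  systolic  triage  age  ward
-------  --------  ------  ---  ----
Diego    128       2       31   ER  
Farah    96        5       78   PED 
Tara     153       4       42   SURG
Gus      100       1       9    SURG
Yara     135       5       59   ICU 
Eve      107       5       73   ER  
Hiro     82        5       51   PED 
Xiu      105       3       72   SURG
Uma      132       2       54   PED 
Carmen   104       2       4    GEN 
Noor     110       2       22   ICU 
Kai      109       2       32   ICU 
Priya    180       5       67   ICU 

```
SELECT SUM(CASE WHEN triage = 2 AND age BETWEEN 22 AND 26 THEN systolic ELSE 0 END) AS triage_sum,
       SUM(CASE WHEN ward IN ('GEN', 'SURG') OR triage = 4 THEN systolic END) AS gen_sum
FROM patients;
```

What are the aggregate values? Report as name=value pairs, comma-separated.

triage_sum=110, gen_sum=462

[triage_sum: triage = 2 AND age BETWEEN 22 AND 26]
patient=Diego: ✗
patient=Farah: ✗
patient=Tara: ✗
patient=Gus: ✗
patient=Yara: ✗
patient=Eve: ✗
patient=Hiro: ✗
patient=Xiu: ✗
patient=Uma: ✗
patient=Carmen: ✗
patient=Noor: ✓ → 110
patient=Kai: ✗
patient=Priya: ✗
triage_sum = 110
—
[gen_sum: ward IN ('GEN', 'SURG') OR triage = 4]
patient=Diego: ✗
patient=Farah: ✗
patient=Tara: ✓ → 153
patient=Gus: ✓ → 100
patient=Yara: ✗
patient=Eve: ✗
patient=Hiro: ✗
patient=Xiu: ✓ → 105
patient=Uma: ✗
patient=Carmen: ✓ → 104
patient=Noor: ✗
patient=Kai: ✗
patient=Priya: ✗
gen_sum = 153 + 100 + 105 + 104 = 462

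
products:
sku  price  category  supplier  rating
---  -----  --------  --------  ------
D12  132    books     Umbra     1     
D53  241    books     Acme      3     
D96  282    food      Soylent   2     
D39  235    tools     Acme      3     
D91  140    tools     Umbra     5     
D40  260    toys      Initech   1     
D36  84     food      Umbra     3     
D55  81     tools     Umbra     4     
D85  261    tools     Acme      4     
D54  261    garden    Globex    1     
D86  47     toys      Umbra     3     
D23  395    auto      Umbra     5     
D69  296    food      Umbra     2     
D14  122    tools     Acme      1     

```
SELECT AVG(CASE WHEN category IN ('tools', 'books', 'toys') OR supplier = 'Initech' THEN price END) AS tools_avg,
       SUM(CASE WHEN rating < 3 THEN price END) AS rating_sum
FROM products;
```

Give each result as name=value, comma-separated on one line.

tools_avg=168.7777777778, rating_sum=1353

[tools_avg: category IN ('tools', 'books', 'toys') OR supplier = 'Initech']
sku=D12: ✓ → 132
sku=D53: ✓ → 241
sku=D96: ✗
sku=D39: ✓ → 235
sku=D91: ✓ → 140
sku=D40: ✓ → 260
sku=D36: ✗
sku=D55: ✓ → 81
sku=D85: ✓ → 261
sku=D54: ✗
sku=D86: ✓ → 47
sku=D23: ✗
sku=D69: ✗
sku=D14: ✓ → 122
tools_avg = (132 + 241 + 235 + 140 + 260 + 81 + 261 + 47 + 122) / 9 = 168.7777777778
—
[rating_sum: rating < 3]
sku=D12: ✓ → 132
sku=D53: ✗
sku=D96: ✓ → 282
sku=D39: ✗
sku=D91: ✗
sku=D40: ✓ → 260
sku=D36: ✗
sku=D55: ✗
sku=D85: ✗
sku=D54: ✓ → 261
sku=D86: ✗
sku=D23: ✗
sku=D69: ✓ → 296
sku=D14: ✓ → 122
rating_sum = 132 + 282 + 260 + 261 + 296 + 122 = 1353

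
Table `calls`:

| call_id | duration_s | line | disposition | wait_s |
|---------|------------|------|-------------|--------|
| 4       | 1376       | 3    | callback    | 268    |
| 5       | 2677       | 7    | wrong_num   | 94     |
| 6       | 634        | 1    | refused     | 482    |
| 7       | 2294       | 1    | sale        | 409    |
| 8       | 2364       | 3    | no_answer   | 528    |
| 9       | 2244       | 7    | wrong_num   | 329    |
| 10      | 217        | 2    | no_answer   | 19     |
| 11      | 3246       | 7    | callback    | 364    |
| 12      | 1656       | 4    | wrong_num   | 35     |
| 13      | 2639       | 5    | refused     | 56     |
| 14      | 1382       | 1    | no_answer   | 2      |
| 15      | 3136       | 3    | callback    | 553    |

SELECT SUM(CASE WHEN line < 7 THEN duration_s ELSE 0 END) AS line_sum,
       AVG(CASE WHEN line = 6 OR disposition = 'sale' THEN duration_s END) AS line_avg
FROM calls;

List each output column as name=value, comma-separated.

line_sum=15698, line_avg=2294

[line_sum: line < 7]
call_id=4: ✓ → 1376
call_id=5: ✗
call_id=6: ✓ → 634
call_id=7: ✓ → 2294
call_id=8: ✓ → 2364
call_id=9: ✗
call_id=10: ✓ → 217
call_id=11: ✗
call_id=12: ✓ → 1656
call_id=13: ✓ → 2639
call_id=14: ✓ → 1382
call_id=15: ✓ → 3136
line_sum = 1376 + 634 + 2294 + 2364 + 217 + 1656 + 2639 + 1382 + 3136 = 15698
—
[line_avg: line = 6 OR disposition = 'sale']
call_id=4: ✗
call_id=5: ✗
call_id=6: ✗
call_id=7: ✓ → 2294
call_id=8: ✗
call_id=9: ✗
call_id=10: ✗
call_id=11: ✗
call_id=12: ✗
call_id=13: ✗
call_id=14: ✗
call_id=15: ✗
line_avg = 2294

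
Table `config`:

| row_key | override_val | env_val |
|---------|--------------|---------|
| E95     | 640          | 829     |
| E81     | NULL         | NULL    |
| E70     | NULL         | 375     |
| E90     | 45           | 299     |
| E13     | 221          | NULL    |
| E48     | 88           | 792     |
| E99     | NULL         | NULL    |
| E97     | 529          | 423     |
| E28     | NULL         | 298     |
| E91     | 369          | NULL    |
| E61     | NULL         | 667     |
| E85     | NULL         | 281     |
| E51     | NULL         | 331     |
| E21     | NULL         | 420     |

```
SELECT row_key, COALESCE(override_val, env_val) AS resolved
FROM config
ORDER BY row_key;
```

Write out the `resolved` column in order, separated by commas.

row_key=E13: override_val=221 → 221
row_key=E21: override_val=NULL, env_val=420 → 420
row_key=E28: override_val=NULL, env_val=298 → 298
row_key=E48: override_val=88 → 88
row_key=E51: override_val=NULL, env_val=331 → 331
row_key=E61: override_val=NULL, env_val=667 → 667
row_key=E70: override_val=NULL, env_val=375 → 375
row_key=E81: override_val=NULL, env_val=NULL (all NULL) → NULL
row_key=E85: override_val=NULL, env_val=281 → 281
row_key=E90: override_val=45 → 45
row_key=E91: override_val=369 → 369
row_key=E95: override_val=640 → 640
row_key=E97: override_val=529 → 529
row_key=E99: override_val=NULL, env_val=NULL (all NULL) → NULL

221, 420, 298, 88, 331, 667, 375, NULL, 281, 45, 369, 640, 529, NULL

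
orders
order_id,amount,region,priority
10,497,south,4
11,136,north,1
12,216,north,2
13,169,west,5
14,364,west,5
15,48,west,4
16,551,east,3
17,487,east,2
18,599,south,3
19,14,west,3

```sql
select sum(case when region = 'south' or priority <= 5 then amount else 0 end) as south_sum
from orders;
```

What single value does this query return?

3081

order_id=10: ✓ → 497
order_id=11: ✓ → 136
order_id=12: ✓ → 216
order_id=13: ✓ → 169
order_id=14: ✓ → 364
order_id=15: ✓ → 48
order_id=16: ✓ → 551
order_id=17: ✓ → 487
order_id=18: ✓ → 599
order_id=19: ✓ → 14
south_sum = 497 + 136 + 216 + 169 + 364 + 48 + 551 + 487 + 599 + 14 = 3081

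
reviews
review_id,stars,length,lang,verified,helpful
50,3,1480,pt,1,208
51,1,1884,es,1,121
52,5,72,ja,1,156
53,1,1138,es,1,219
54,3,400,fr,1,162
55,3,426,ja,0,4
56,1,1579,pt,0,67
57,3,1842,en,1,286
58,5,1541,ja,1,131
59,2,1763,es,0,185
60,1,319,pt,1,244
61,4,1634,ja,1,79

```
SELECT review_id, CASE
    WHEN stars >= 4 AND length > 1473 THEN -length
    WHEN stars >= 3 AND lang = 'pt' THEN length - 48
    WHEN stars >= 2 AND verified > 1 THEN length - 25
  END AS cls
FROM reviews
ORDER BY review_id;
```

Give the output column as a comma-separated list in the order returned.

review_id=50: stars >= 3 AND lang = 'pt' → 1432
review_id=51: (no match → NULL) → NULL
review_id=52: (no match → NULL) → NULL
review_id=53: (no match → NULL) → NULL
review_id=54: (no match → NULL) → NULL
review_id=55: (no match → NULL) → NULL
review_id=56: (no match → NULL) → NULL
review_id=57: (no match → NULL) → NULL
review_id=58: stars >= 4 AND length > 1473 → -1541
review_id=59: (no match → NULL) → NULL
review_id=60: (no match → NULL) → NULL
review_id=61: stars >= 4 AND length > 1473 → -1634

1432, NULL, NULL, NULL, NULL, NULL, NULL, NULL, -1541, NULL, NULL, -1634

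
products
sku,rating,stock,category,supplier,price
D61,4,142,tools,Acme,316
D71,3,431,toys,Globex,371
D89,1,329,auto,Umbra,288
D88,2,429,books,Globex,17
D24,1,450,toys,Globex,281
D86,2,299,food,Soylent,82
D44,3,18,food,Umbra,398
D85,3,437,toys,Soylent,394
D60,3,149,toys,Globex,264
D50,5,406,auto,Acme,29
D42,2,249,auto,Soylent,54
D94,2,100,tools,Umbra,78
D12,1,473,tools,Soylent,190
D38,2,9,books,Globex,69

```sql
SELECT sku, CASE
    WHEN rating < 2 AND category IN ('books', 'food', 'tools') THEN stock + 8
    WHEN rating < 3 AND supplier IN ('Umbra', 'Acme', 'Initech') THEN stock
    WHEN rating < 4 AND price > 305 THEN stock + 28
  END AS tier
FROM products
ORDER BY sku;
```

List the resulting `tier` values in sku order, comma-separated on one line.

sku=D12: rating < 2 AND category IN ('books', 'food', 'tools') → 481
sku=D24: (no match → NULL) → NULL
sku=D38: (no match → NULL) → NULL
sku=D42: (no match → NULL) → NULL
sku=D44: rating < 4 AND price > 305 → 46
sku=D50: (no match → NULL) → NULL
sku=D60: (no match → NULL) → NULL
sku=D61: (no match → NULL) → NULL
sku=D71: rating < 4 AND price > 305 → 459
sku=D85: rating < 4 AND price > 305 → 465
sku=D86: (no match → NULL) → NULL
sku=D88: (no match → NULL) → NULL
sku=D89: rating < 3 AND supplier IN ('Umbra', 'Acme', 'Initech') → 329
sku=D94: rating < 3 AND supplier IN ('Umbra', 'Acme', 'Initech') → 100

481, NULL, NULL, NULL, 46, NULL, NULL, NULL, 459, 465, NULL, NULL, 329, 100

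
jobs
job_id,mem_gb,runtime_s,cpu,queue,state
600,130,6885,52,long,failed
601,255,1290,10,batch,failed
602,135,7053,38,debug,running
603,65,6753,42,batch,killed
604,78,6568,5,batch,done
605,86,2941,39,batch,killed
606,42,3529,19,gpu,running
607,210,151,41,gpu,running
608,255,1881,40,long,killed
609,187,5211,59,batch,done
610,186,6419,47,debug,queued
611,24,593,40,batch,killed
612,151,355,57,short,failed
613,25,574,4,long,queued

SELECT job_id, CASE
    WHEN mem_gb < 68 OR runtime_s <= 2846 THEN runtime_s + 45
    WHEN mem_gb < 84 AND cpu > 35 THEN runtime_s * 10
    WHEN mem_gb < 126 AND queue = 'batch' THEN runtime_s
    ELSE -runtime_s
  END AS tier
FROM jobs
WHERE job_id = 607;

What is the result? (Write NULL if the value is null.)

job_id = 607: mem_gb=210, runtime_s=151, cpu=41, queue=gpu, state=running.
mem_gb < 68 OR runtime_s <= 2846 → true → 196

196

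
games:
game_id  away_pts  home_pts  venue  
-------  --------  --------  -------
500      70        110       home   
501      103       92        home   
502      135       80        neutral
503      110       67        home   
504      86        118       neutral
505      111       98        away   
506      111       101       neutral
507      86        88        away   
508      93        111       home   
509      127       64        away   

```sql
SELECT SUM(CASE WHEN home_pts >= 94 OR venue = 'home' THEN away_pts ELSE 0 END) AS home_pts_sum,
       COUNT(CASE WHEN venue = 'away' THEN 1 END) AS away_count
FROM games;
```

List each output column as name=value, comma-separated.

home_pts_sum=684, away_count=3

[home_pts_sum: home_pts >= 94 OR venue = 'home']
game_id=500: ✓ → 70
game_id=501: ✓ → 103
game_id=502: ✗
game_id=503: ✓ → 110
game_id=504: ✓ → 86
game_id=505: ✓ → 111
game_id=506: ✓ → 111
game_id=507: ✗
game_id=508: ✓ → 93
game_id=509: ✗
home_pts_sum = 70 + 103 + 110 + 86 + 111 + 111 + 93 = 684
—
[away_count: venue = 'away']
game_id=500: ✗
game_id=501: ✗
game_id=502: ✗
game_id=503: ✗
game_id=504: ✗
game_id=505: ✓ → 1
game_id=506: ✗
game_id=507: ✓ → 1
game_id=508: ✗
game_id=509: ✓ → 1
away_count = COUNT(1, 1, 1) = 3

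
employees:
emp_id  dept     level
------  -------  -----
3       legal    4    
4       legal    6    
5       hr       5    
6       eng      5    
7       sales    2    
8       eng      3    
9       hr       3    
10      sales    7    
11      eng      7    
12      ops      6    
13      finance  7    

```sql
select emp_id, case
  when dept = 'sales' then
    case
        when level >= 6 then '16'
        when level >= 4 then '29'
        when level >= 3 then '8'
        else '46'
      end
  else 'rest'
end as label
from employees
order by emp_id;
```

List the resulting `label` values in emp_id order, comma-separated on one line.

rest, rest, rest, rest, 46, rest, rest, 16, rest, rest, rest

emp_id=3: dept='legal' → outer ELSE → rest
emp_id=4: dept='legal' → outer ELSE → rest
emp_id=5: dept='hr' → outer ELSE → rest
emp_id=6: dept='eng' → outer ELSE → rest
emp_id=7: dept='sales' → inner[ELSE] → 46
emp_id=8: dept='eng' → outer ELSE → rest
emp_id=9: dept='hr' → outer ELSE → rest
emp_id=10: dept='sales' → inner[level >= 6] → 16
emp_id=11: dept='eng' → outer ELSE → rest
emp_id=12: dept='ops' → outer ELSE → rest
emp_id=13: dept='finance' → outer ELSE → rest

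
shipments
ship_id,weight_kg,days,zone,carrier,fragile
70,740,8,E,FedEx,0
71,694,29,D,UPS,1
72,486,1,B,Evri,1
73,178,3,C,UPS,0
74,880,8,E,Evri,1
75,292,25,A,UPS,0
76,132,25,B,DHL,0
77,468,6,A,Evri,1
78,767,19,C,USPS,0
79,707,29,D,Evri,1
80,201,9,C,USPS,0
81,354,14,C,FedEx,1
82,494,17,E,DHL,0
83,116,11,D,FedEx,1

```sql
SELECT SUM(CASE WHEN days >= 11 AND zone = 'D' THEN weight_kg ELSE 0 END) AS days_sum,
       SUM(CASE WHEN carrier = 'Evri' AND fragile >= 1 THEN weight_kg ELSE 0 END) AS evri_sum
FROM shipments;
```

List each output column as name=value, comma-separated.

[days_sum: days >= 11 AND zone = 'D']
ship_id=70: ✗
ship_id=71: ✓ → 694
ship_id=72: ✗
ship_id=73: ✗
ship_id=74: ✗
ship_id=75: ✗
ship_id=76: ✗
ship_id=77: ✗
ship_id=78: ✗
ship_id=79: ✓ → 707
ship_id=80: ✗
ship_id=81: ✗
ship_id=82: ✗
ship_id=83: ✓ → 116
days_sum = 694 + 707 + 116 = 1517
—
[evri_sum: carrier = 'Evri' AND fragile >= 1]
ship_id=70: ✗
ship_id=71: ✗
ship_id=72: ✓ → 486
ship_id=73: ✗
ship_id=74: ✓ → 880
ship_id=75: ✗
ship_id=76: ✗
ship_id=77: ✓ → 468
ship_id=78: ✗
ship_id=79: ✓ → 707
ship_id=80: ✗
ship_id=81: ✗
ship_id=82: ✗
ship_id=83: ✗
evri_sum = 486 + 880 + 468 + 707 = 2541

days_sum=1517, evri_sum=2541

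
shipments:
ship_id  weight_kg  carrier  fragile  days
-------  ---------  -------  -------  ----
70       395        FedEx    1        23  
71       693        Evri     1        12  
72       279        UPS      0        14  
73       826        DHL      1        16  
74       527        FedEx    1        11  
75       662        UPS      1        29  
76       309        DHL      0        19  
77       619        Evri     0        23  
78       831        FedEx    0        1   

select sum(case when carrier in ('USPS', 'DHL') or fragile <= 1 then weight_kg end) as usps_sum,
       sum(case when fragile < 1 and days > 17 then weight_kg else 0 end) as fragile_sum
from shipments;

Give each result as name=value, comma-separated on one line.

[usps_sum: carrier in ('USPS', 'DHL') or fragile <= 1]
ship_id=70: ✓ → 395
ship_id=71: ✓ → 693
ship_id=72: ✓ → 279
ship_id=73: ✓ → 826
ship_id=74: ✓ → 527
ship_id=75: ✓ → 662
ship_id=76: ✓ → 309
ship_id=77: ✓ → 619
ship_id=78: ✓ → 831
usps_sum = 395 + 693 + 279 + 826 + 527 + 662 + 309 + 619 + 831 = 5141
—
[fragile_sum: fragile < 1 and days > 17]
ship_id=70: ✗
ship_id=71: ✗
ship_id=72: ✗
ship_id=73: ✗
ship_id=74: ✗
ship_id=75: ✗
ship_id=76: ✓ → 309
ship_id=77: ✓ → 619
ship_id=78: ✗
fragile_sum = 309 + 619 = 928

usps_sum=5141, fragile_sum=928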